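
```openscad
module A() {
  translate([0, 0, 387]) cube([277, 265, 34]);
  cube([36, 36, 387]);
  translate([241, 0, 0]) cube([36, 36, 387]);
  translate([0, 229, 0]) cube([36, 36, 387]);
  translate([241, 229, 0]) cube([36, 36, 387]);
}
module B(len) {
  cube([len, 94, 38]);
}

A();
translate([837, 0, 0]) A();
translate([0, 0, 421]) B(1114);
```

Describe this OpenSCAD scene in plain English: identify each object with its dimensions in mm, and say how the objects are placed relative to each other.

A is a simple wooden stool: a rectangular seat 277 mm (x) by 265 mm (y), 34 mm thick, top face at z = 421 mm, on four square legs, each 36×36 mm in cross-section. The legs rest on z = 0, each flush with a corner of the seat.

B is a rectangular beam 1114 mm long (x), 94 mm deep (y), 38 mm thick (z).

The beam spans the tops of two stools placed 560 mm apart, resting at z = 421 mm.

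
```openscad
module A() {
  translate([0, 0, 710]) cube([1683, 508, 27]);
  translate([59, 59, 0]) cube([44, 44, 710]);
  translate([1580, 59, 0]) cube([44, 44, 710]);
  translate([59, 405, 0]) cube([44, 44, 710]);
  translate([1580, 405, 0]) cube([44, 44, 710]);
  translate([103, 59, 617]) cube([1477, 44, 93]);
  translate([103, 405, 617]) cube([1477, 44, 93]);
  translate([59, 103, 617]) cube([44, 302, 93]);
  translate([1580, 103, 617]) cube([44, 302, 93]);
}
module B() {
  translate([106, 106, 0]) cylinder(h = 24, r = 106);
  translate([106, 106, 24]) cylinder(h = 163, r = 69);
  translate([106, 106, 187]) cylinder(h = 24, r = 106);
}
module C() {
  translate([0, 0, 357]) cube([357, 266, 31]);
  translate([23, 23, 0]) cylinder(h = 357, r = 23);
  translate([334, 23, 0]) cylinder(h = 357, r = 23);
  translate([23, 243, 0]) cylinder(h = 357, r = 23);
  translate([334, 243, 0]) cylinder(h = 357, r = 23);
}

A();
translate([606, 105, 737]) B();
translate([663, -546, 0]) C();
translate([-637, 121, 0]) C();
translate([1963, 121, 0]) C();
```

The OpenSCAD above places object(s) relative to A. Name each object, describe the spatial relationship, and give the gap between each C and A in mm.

A is a table. B is a spool. C is a stool. The spool is on top of the table. Three stools sit around the table at the −y, −x, +x sides. The gap between each stool and the table is 280 mm.

Each stool's nearest face is 280 mm from the table's bounding box.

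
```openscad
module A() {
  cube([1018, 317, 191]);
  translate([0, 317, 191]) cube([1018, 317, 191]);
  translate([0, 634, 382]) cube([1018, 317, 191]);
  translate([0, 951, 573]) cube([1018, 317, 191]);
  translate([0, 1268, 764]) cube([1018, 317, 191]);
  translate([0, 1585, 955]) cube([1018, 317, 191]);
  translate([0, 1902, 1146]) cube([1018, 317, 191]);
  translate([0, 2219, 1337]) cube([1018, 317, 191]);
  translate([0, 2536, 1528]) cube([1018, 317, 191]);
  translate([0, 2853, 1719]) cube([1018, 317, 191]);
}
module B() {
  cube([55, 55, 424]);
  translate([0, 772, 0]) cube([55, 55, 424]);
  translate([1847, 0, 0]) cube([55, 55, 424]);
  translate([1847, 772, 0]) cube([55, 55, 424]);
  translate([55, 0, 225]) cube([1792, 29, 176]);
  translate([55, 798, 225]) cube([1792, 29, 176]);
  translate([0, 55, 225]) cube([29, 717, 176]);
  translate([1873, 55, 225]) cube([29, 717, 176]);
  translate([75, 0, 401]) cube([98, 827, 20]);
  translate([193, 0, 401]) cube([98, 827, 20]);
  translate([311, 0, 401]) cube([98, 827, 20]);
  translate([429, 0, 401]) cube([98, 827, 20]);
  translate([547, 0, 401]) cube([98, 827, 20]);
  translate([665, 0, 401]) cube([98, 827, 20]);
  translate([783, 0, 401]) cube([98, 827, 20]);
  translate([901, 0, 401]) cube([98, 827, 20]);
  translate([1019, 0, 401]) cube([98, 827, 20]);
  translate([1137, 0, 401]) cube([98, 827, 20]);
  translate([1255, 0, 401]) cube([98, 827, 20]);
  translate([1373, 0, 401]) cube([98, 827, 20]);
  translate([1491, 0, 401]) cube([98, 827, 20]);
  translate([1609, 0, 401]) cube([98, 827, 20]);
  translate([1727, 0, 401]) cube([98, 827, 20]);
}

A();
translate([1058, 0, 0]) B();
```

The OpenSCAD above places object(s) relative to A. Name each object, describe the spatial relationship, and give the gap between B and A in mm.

The bed frame's nearest face is 40 mm from the staircase's +x face.

A is a staircase. B is a bed frame. The bed frame is on the floor beside the staircase on its +x side. The gap between the bed frame and the staircase is 40 mm.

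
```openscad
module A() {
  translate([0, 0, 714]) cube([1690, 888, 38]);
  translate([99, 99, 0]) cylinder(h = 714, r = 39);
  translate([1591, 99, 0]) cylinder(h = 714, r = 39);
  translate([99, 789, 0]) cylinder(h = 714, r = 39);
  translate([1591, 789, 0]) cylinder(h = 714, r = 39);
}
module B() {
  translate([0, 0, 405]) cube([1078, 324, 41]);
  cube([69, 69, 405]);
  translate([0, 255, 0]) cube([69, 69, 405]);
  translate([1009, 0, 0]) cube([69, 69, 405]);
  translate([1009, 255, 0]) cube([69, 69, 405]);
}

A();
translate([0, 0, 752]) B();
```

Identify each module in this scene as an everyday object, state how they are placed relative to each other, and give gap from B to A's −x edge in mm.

The bench's min-x is at 0; the table's min-x is 0; gap = 0 mm.

A is a table. B is a bench. The bench is on top of the table. The gap from the bench to the table's −x edge is 0 mm.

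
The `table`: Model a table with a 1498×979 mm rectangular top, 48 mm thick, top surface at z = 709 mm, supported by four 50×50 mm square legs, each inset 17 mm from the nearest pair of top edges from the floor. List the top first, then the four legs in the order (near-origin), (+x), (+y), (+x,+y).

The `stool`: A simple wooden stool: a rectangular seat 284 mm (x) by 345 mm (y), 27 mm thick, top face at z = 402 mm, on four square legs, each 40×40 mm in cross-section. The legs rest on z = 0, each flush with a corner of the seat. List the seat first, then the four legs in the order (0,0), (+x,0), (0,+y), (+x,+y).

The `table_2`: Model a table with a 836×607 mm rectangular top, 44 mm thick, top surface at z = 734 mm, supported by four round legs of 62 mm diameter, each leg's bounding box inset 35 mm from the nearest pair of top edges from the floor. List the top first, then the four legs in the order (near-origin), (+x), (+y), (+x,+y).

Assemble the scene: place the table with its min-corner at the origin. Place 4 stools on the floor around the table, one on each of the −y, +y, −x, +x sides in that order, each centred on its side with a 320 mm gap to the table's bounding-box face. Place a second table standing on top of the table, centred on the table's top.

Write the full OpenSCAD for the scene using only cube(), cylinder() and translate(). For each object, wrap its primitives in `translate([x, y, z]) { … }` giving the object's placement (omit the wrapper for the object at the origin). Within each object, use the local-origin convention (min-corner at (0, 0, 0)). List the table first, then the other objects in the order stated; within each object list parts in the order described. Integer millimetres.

translate([0, 0, 661]) cube([1498, 979, 48]);
translate([17, 17, 0]) cube([50, 50, 661]);
translate([1431, 17, 0]) cube([50, 50, 661]);
translate([17, 912, 0]) cube([50, 50, 661]);
translate([1431, 912, 0]) cube([50, 50, 661]);
translate([607, -665, 0]) {
  translate([0, 0, 375]) cube([284, 345, 27]);
  cube([40, 40, 375]);
  translate([244, 0, 0]) cube([40, 40, 375]);
  translate([0, 305, 0]) cube([40, 40, 375]);
  translate([244, 305, 0]) cube([40, 40, 375]);
}
translate([607, 1299, 0]) {
  translate([0, 0, 375]) cube([284, 345, 27]);
  cube([40, 40, 375]);
  translate([244, 0, 0]) cube([40, 40, 375]);
  translate([0, 305, 0]) cube([40, 40, 375]);
  translate([244, 305, 0]) cube([40, 40, 375]);
}
translate([-604, 317, 0]) {
  translate([0, 0, 375]) cube([284, 345, 27]);
  cube([40, 40, 375]);
  translate([244, 0, 0]) cube([40, 40, 375]);
  translate([0, 305, 0]) cube([40, 40, 375]);
  translate([244, 305, 0]) cube([40, 40, 375]);
}
translate([1818, 317, 0]) {
  translate([0, 0, 375]) cube([284, 345, 27]);
  cube([40, 40, 375]);
  translate([244, 0, 0]) cube([40, 40, 375]);
  translate([0, 305, 0]) cube([40, 40, 375]);
  translate([244, 305, 0]) cube([40, 40, 375]);
}
translate([331, 186, 709]) {
  translate([0, 0, 690]) cube([836, 607, 44]);
  translate([66, 66, 0]) cylinder(h = 690, r = 31);
  translate([770, 66, 0]) cylinder(h = 690, r = 31);
  translate([66, 541, 0]) cylinder(h = 690, r = 31);
  translate([770, 541, 0]) cylinder(h = 690, r = 31);
}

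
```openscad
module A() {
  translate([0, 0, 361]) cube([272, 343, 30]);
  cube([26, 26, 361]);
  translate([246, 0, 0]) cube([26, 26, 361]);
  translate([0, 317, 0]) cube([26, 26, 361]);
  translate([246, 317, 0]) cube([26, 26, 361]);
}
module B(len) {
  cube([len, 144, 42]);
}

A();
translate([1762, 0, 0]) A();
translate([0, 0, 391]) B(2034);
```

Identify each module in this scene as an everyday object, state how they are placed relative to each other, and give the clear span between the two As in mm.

A is a stool. B is a beam. A beam spans the tops of two stools. The clear span between the two stools is 1490 mm.

Second stool starts at x = 1762; first ends at x = 272; clear span = 1762 − 272 = 1490 mm.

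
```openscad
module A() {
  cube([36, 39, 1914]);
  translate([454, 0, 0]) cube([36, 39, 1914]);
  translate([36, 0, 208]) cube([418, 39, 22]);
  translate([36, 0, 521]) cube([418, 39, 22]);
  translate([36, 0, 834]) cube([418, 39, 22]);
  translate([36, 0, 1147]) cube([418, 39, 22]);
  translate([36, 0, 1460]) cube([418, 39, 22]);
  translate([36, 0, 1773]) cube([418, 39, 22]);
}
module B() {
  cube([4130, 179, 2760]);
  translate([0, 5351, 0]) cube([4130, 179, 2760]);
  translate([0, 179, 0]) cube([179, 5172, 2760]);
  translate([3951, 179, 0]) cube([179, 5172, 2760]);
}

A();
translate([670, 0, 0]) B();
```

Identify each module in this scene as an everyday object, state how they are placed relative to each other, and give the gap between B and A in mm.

The house frame's nearest face is 180 mm from the ladder's +x face.

A is a ladder. B is a house frame. The house frame is on the floor beside the ladder on its +x side. The gap between the house frame and the ladder is 180 mm.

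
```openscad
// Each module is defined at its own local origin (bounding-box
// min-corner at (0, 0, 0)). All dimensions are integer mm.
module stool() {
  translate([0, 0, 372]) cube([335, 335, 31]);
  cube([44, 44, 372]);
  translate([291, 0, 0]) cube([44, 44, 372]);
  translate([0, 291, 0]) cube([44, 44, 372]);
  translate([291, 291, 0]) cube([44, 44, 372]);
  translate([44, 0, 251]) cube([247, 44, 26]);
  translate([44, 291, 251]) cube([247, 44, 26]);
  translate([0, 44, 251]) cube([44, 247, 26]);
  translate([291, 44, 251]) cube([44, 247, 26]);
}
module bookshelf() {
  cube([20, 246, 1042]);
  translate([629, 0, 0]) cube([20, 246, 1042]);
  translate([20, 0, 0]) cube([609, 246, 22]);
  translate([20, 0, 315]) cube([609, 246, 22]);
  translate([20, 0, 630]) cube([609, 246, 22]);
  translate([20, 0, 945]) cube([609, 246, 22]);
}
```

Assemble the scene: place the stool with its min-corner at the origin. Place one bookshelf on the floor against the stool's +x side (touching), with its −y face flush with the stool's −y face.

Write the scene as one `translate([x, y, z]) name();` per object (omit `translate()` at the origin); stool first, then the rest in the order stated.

stool();
translate([335, 0, 0]) bookshelf();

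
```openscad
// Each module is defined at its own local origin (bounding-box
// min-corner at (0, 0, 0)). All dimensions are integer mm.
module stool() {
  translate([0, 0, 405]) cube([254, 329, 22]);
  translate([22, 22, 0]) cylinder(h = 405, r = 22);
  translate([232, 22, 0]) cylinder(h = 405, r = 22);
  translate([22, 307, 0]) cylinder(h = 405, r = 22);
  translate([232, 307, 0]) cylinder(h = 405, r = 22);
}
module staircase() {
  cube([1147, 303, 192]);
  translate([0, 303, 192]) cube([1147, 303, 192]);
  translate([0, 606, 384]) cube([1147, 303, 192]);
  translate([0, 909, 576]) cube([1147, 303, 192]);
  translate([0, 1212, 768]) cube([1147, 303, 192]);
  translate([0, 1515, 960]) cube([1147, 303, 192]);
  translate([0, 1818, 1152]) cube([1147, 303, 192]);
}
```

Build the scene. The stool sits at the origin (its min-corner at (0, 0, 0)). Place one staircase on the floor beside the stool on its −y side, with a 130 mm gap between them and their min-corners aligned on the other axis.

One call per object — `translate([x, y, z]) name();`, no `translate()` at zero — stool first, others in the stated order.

stool();
translate([0, -2251, 0]) staircase();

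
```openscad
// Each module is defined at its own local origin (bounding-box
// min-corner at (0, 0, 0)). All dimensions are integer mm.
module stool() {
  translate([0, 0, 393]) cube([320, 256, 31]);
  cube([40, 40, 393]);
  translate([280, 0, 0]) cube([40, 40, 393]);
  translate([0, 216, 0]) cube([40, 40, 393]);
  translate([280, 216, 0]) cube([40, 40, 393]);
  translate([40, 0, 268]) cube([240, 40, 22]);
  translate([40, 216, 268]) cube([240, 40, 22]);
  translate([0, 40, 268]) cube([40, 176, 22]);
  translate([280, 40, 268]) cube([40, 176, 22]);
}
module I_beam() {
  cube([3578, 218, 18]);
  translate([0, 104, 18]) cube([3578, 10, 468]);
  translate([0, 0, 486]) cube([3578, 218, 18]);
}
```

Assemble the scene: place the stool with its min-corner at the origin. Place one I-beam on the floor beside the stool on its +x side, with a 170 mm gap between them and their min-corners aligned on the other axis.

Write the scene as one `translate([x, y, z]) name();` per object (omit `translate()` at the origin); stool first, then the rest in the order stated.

stool();
translate([490, 0, 0]) I_beam();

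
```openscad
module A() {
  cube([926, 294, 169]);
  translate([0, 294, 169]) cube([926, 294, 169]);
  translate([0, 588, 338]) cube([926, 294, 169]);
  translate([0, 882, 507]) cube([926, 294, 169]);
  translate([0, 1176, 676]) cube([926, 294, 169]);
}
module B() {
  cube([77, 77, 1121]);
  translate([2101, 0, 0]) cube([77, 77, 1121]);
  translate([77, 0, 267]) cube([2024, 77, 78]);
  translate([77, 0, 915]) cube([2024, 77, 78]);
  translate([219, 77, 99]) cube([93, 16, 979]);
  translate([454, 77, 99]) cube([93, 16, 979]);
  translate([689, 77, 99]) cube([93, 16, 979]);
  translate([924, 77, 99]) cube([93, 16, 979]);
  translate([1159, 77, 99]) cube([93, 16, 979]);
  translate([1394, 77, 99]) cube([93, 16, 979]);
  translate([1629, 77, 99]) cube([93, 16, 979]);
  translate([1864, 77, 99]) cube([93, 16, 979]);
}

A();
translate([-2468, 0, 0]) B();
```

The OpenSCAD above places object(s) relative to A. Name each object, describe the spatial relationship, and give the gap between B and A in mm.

The fence section's nearest face is 290 mm from the staircase's −x face.

A is a staircase. B is a fence section. The fence section is on the floor beside the staircase on its −x side. The gap between the fence section and the staircase is 290 mm.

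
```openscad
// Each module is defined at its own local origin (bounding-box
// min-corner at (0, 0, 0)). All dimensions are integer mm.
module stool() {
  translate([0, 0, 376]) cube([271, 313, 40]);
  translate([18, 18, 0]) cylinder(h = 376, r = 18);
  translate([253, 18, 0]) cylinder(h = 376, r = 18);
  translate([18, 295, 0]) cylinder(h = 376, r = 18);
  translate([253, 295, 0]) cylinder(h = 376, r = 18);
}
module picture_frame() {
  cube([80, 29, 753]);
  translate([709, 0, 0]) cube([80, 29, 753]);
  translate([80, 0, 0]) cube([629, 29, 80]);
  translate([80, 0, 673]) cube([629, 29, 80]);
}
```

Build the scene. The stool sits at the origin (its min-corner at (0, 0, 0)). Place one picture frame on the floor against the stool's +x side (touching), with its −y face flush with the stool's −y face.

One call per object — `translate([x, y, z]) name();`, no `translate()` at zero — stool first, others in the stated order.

stool();
translate([271, 0, 0]) picture_frame();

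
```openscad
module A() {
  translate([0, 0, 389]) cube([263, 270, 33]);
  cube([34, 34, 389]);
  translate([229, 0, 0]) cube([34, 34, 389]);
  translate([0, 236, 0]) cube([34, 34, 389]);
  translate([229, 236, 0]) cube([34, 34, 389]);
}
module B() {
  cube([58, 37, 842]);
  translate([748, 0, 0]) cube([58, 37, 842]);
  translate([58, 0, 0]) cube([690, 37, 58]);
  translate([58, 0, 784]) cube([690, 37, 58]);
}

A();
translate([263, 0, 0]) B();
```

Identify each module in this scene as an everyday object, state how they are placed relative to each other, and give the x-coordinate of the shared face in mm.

The stool's +x face and the picture frame's −x face are both at x = 263 mm.

A is a stool. B is a picture frame. The picture frame is against the stool's +x side, with their −y faces flush. The x-coordinate of the shared face is 263 mm.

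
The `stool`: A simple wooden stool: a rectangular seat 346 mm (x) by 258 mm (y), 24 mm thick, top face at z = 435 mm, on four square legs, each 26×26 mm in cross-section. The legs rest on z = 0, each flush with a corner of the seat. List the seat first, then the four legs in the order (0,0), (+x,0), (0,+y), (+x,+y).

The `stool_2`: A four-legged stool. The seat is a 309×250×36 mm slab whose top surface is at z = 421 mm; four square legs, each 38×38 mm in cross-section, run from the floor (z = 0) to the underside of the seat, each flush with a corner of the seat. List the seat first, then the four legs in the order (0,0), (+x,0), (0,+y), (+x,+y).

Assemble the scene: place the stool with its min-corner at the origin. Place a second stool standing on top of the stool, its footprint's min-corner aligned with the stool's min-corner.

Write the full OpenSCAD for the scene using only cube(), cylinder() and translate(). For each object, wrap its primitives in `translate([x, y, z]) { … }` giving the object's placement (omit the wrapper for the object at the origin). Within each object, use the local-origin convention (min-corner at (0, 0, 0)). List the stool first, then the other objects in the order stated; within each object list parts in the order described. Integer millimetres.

translate([0, 0, 411]) cube([346, 258, 24]);
cube([26, 26, 411]);
translate([320, 0, 0]) cube([26, 26, 411]);
translate([0, 232, 0]) cube([26, 26, 411]);
translate([320, 232, 0]) cube([26, 26, 411]);
translate([0, 0, 435]) {
  translate([0, 0, 385]) cube([309, 250, 36]);
  cube([38, 38, 385]);
  translate([271, 0, 0]) cube([38, 38, 385]);
  translate([0, 212, 0]) cube([38, 38, 385]);
  translate([271, 212, 0]) cube([38, 38, 385]);
}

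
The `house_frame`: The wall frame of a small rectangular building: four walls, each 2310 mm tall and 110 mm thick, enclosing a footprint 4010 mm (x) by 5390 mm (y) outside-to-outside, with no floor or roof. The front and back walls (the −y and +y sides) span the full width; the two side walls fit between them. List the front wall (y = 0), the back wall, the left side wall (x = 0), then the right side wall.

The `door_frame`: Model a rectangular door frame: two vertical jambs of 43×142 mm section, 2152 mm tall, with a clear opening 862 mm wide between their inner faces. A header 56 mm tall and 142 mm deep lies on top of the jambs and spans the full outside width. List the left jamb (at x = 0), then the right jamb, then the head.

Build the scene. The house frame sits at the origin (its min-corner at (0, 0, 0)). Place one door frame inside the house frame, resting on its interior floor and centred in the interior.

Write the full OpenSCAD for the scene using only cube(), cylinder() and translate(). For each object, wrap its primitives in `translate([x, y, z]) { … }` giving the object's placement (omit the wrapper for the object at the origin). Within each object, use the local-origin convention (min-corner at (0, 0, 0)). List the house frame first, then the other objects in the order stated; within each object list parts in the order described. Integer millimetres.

cube([4010, 110, 2310]);
translate([0, 5280, 0]) cube([4010, 110, 2310]);
translate([0, 110, 0]) cube([110, 5170, 2310]);
translate([3900, 110, 0]) cube([110, 5170, 2310]);
translate([1531, 2624, 0]) {
  cube([43, 142, 2152]);
  translate([905, 0, 0]) cube([43, 142, 2152]);
  translate([0, 0, 2152]) cube([948, 142, 56]);
}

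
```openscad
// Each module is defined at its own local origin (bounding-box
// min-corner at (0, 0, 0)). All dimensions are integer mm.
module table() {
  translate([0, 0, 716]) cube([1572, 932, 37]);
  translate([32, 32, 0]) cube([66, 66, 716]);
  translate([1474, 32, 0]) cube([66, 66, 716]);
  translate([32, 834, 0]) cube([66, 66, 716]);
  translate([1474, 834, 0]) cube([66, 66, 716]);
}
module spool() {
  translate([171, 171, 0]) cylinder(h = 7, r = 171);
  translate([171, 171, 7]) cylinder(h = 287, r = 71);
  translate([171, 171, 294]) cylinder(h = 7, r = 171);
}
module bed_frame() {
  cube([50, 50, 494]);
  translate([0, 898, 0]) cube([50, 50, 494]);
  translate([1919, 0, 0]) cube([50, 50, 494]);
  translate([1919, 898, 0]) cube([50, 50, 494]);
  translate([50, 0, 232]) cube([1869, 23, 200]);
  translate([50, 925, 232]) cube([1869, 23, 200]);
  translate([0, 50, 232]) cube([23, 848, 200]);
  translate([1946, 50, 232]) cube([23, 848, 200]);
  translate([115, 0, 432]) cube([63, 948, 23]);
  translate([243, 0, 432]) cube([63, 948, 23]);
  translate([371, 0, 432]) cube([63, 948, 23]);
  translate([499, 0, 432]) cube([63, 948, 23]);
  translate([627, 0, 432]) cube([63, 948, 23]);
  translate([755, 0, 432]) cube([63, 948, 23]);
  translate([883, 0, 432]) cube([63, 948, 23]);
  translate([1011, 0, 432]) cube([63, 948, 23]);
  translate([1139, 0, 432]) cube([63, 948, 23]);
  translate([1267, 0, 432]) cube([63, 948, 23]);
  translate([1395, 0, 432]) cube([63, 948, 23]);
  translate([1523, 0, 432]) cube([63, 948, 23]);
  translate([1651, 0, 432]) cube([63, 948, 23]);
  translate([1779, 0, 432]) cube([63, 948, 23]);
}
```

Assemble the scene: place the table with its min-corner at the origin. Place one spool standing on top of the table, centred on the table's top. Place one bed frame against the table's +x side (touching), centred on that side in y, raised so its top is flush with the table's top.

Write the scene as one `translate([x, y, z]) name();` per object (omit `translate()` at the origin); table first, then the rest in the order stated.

table();
translate([615, 295, 753]) spool();
translate([1572, -8, 259]) bed_frame();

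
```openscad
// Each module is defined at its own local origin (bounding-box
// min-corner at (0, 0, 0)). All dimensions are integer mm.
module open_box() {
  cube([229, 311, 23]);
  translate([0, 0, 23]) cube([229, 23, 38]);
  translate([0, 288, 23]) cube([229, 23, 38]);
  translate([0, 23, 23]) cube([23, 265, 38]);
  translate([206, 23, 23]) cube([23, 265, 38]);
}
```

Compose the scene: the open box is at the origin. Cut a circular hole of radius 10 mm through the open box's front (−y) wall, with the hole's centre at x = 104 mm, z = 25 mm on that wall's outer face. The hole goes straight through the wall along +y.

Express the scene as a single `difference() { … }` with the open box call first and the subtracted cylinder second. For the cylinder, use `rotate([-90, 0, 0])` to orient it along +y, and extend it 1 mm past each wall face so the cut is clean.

difference() {
  open_box();
  translate([104, -1, 25]) rotate([-90, 0, 0]) cylinder(h = 25, r = 10);
}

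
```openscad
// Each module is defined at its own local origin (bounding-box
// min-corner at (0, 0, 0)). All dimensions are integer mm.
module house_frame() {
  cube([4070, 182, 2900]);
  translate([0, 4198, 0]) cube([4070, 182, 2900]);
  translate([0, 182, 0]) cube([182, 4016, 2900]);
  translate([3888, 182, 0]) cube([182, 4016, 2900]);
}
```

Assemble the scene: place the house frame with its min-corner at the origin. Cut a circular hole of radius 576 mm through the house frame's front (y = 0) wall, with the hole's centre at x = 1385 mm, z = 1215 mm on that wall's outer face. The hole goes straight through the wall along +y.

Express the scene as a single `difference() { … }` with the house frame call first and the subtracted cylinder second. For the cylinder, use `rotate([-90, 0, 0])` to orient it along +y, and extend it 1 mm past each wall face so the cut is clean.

difference() {
  house_frame();
  translate([1385, -1, 1215]) rotate([-90, 0, 0]) cylinder(h = 184, r = 576);
}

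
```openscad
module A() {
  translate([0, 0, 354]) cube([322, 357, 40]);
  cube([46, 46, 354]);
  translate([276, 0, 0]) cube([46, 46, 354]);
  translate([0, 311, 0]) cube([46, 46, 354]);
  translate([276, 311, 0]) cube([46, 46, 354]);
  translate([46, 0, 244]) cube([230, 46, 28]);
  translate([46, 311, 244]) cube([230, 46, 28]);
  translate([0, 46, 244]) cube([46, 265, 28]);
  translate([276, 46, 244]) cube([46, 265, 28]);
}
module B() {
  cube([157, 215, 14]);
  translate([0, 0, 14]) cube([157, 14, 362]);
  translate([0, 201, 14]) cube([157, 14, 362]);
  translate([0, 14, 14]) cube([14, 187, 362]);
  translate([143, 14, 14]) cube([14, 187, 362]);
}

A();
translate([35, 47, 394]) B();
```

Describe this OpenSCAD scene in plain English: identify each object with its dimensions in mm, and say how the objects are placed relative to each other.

A is a simple wooden stool: a rectangular seat 322 mm (x) by 357 mm (y), 40 mm thick, top face at z = 394 mm, on four square legs, each 46×46 mm in cross-section. The legs rest on z = 0, each flush with a corner of the seat. Four stretchers, 46 mm wide and 28 mm tall, connect adjacent legs with their undersides at z = 244 mm, each running between the inner faces of the legs it joins and aligned with the legs' outer faces on the other axis.

B is an open storage box with external size 157×215×376 mm and wall thickness 14 mm (the base is also 14 mm thick). The base covers the whole footprint; the four walls stand on the base, with the y-facing walls full-width and the x-facing walls fitting between their inner faces.

The open box is on top of the stool.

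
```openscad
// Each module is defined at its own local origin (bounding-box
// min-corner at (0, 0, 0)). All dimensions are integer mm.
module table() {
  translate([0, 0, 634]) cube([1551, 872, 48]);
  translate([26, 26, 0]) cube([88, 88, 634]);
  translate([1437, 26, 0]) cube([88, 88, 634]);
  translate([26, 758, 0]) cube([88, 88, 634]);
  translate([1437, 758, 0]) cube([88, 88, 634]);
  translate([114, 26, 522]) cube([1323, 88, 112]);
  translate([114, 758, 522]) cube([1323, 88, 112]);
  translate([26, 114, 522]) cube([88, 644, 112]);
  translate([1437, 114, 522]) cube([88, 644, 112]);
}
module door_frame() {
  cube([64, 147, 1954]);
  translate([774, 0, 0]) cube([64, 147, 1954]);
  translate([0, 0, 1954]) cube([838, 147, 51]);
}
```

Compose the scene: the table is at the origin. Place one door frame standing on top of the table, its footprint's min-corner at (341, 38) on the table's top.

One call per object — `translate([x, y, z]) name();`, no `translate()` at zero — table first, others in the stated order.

table();
translate([341, 38, 682]) door_frame();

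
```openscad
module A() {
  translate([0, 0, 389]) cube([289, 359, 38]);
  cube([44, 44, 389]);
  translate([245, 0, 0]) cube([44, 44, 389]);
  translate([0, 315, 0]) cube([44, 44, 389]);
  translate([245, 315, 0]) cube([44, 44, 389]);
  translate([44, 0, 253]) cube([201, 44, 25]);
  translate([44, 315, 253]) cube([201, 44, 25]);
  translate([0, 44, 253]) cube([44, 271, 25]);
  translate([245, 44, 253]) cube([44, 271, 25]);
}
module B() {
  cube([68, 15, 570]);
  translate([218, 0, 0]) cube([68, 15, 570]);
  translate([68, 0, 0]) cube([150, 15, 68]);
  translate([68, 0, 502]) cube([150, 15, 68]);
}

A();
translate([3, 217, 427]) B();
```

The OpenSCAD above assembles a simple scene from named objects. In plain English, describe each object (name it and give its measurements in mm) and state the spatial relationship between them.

A is a simple wooden stool: a rectangular seat 289 mm (x) by 359 mm (y), 38 mm thick, top face at z = 427 mm, on four square legs, each 44×44 mm in cross-section. The legs rest on z = 0, each flush with a corner of the seat. Four stretchers, 44 mm wide and 25 mm tall, connect adjacent legs with their undersides at z = 253 mm, each running between the inner faces of the legs it joins and aligned with the legs' outer faces on the other axis.

B is a picture frame with a 150×434 mm rectangular opening (x by z) and a uniform 68 mm border on every side. Frame depth is 15 mm along y. It is built from two vertical stiles running the full outside height and two horizontal rails spanning the gap between the stiles.

The picture frame is on top of the stool.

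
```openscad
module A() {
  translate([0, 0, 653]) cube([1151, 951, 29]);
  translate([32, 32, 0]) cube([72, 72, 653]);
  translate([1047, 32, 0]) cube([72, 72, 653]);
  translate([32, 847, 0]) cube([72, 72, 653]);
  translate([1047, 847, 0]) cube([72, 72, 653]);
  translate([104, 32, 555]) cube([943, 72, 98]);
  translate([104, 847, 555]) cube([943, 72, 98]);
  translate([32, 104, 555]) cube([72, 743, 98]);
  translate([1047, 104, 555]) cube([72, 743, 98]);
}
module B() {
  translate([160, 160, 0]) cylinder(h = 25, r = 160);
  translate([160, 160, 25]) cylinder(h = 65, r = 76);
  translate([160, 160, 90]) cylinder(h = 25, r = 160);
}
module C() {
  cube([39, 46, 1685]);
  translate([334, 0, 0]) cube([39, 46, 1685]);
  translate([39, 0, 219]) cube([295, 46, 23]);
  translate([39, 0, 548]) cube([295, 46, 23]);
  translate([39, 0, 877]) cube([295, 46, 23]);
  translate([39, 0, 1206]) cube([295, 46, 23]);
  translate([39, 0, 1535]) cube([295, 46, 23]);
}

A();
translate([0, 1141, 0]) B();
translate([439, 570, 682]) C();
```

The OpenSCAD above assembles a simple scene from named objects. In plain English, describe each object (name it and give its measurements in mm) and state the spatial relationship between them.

A is a table with a 1151×951 mm rectangular top, 29 mm thick, top surface at z = 682 mm, supported by four 72×72 mm square legs, each inset 32 mm from the nearest pair of top edges, running from the floor. Four apron rails, 72 mm thick and 98 mm tall, run between adjacent legs with their top edges flush with the underside of the top and their outer faces flush with the legs' outer faces.

B is a spool: two coaxial disc flanges of radius 160 mm and thickness 25 mm, joined by a core cylinder of radius 76 mm and height 65 mm. The lower flange rests on z = 0 and the three cylinders share a vertical axis.

C is a straight ladder. Two 39×46 mm vertical rails, 1685 mm tall, stand 373 mm apart (outside-to-outside) with their front faces coplanar on the −y side. 5 rungs, each 46 mm deep and 23 mm tall, span between the inner faces of the rails, front faces flush with the rails. The lowest rung's underside is at z = 219 mm and rungs are spaced 329 mm apart (underside to underside).

The spool is on the floor beside the table on its +y side. The ladder is on top of the table.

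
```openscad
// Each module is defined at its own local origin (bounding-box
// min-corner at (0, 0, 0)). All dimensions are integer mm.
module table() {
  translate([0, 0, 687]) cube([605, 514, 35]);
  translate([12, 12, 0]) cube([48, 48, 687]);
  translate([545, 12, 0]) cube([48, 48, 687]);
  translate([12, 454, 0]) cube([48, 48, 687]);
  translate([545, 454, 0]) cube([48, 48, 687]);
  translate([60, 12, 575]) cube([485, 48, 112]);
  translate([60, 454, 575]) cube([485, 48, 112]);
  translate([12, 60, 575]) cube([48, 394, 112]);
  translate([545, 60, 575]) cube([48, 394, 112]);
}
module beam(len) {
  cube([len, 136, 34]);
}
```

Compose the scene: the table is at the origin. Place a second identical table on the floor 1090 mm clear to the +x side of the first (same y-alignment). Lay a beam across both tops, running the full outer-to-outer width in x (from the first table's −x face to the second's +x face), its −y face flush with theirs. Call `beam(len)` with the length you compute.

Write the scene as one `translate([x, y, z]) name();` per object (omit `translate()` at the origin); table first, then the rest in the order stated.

table();
translate([1695, 0, 0]) table();
translate([0, 0, 722]) beam(2300);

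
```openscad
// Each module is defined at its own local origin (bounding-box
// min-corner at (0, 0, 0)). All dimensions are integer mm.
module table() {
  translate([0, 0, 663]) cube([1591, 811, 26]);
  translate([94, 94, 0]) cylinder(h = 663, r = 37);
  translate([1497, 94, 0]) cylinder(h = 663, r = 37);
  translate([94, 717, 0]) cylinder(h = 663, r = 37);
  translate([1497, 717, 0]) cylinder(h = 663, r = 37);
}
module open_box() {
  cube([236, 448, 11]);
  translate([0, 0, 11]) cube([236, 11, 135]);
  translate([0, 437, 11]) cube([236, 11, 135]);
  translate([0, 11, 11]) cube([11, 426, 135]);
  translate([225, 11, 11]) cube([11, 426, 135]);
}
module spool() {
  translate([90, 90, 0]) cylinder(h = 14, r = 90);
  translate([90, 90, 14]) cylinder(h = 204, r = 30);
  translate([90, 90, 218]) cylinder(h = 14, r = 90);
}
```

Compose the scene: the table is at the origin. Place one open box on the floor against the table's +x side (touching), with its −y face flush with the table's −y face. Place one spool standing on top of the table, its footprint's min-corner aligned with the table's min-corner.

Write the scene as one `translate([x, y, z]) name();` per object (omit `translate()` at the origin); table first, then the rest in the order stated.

table();
translate([1591, 0, 0]) open_box();
translate([0, 0, 689]) spool();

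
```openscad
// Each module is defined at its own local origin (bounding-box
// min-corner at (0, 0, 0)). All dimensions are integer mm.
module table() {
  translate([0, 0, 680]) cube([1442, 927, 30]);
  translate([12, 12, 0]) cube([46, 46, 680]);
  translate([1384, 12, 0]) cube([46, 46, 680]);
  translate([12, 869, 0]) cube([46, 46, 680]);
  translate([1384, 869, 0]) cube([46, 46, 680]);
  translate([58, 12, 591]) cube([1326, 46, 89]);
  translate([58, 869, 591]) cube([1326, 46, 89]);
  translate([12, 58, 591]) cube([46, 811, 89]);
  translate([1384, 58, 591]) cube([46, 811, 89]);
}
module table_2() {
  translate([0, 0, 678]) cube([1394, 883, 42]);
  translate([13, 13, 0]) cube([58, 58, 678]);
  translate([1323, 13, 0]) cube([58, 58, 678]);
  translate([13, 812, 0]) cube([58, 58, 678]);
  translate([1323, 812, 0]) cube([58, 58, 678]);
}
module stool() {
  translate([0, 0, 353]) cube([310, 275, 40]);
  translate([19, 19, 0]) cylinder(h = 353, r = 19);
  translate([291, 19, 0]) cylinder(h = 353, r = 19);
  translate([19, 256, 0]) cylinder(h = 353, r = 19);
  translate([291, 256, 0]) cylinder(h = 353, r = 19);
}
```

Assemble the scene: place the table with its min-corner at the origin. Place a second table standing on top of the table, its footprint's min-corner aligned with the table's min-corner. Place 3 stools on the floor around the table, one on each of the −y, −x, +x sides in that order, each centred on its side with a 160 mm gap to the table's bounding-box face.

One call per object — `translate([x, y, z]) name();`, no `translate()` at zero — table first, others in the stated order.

table();
translate([0, 0, 710]) table_2();
translate([566, -435, 0]) stool();
translate([-470, 326, 0]) stool();
translate([1602, 326, 0]) stool();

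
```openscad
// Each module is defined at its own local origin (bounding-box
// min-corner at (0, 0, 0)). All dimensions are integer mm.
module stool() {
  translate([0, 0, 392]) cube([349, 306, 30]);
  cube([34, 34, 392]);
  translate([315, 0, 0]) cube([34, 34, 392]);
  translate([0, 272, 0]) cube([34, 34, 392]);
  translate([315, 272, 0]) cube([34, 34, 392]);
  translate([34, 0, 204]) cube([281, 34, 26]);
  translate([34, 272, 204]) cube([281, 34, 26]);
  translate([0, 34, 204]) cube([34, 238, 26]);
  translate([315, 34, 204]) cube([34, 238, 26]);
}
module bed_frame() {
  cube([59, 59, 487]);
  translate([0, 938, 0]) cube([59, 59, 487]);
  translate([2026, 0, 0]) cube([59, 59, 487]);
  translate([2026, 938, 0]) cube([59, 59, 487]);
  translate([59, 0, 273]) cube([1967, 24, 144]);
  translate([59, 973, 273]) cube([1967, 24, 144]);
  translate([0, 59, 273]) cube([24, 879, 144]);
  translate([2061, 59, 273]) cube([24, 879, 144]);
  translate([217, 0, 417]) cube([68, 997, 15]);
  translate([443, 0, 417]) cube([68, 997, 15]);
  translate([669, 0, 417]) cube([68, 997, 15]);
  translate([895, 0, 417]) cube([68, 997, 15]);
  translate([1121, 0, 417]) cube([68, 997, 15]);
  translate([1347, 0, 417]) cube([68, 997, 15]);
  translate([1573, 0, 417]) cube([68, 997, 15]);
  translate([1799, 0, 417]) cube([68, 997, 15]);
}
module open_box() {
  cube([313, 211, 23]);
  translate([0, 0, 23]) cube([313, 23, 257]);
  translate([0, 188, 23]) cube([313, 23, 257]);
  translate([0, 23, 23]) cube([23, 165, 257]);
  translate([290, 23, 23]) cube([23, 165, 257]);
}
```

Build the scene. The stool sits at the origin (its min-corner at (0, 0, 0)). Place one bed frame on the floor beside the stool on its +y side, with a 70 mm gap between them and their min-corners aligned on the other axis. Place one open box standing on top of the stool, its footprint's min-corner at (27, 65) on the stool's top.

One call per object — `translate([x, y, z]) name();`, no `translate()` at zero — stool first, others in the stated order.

stool();
translate([0, 376, 0]) bed_frame();
translate([27, 65, 422]) open_box();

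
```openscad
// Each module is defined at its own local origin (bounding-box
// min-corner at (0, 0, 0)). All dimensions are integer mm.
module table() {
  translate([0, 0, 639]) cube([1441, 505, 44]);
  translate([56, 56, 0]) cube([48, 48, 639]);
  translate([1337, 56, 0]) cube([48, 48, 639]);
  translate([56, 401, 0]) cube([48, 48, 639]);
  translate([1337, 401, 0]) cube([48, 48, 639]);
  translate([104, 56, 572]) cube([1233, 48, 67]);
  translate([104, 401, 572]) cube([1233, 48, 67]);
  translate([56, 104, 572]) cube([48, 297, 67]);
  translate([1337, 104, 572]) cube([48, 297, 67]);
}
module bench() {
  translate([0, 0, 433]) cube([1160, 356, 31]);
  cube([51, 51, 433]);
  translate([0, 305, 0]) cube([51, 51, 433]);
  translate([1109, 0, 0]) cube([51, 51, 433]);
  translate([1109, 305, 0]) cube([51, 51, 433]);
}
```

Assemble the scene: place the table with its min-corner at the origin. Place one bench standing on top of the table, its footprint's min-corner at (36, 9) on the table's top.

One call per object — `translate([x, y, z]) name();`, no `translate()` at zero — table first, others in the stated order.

table();
translate([36, 9, 683]) bench();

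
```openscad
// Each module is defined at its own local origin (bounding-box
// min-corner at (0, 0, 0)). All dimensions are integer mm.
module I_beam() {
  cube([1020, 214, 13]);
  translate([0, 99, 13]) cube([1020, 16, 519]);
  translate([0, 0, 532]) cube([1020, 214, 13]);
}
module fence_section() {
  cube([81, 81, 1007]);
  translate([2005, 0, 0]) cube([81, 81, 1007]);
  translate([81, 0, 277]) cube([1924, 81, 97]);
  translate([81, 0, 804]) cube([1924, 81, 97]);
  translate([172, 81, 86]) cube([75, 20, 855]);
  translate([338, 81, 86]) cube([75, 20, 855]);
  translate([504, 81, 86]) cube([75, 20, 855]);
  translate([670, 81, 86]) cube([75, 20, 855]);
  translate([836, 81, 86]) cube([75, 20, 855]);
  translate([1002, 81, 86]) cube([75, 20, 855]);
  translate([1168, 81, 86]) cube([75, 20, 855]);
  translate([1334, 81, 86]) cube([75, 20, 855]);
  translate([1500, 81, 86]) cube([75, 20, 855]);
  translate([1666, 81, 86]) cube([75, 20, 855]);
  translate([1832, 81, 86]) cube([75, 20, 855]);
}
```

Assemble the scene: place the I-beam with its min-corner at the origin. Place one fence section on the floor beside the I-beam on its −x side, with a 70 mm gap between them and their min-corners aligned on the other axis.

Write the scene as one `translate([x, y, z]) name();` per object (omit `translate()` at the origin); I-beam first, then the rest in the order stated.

I_beam();
translate([-2156, 0, 0]) fence_section();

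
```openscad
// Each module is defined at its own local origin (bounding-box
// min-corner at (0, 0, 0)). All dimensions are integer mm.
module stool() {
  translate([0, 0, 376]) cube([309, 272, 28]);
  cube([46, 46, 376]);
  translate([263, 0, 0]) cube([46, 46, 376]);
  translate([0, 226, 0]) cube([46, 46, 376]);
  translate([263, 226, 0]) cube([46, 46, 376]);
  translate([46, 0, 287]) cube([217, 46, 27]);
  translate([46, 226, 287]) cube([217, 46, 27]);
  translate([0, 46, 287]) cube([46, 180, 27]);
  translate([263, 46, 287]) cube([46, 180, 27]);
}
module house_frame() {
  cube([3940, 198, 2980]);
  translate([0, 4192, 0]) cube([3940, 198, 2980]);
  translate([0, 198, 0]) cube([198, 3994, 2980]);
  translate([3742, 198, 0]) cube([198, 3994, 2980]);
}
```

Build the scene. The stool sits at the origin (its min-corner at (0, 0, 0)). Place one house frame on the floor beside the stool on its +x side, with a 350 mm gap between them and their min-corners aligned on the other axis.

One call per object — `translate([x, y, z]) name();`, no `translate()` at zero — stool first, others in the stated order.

stool();
translate([659, 0, 0]) house_frame();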